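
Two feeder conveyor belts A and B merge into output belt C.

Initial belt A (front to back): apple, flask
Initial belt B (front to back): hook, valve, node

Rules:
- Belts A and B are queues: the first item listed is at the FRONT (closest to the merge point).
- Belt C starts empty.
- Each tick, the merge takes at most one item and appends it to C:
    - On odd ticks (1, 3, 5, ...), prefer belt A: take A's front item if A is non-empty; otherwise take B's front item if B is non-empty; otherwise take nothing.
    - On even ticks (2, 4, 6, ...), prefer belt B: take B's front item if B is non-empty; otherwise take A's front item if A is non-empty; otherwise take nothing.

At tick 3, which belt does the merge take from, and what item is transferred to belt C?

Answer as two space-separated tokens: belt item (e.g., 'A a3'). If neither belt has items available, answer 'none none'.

Answer: A flask

Derivation:
Tick 1: prefer A, take apple from A; A=[flask] B=[hook,valve,node] C=[apple]
Tick 2: prefer B, take hook from B; A=[flask] B=[valve,node] C=[apple,hook]
Tick 3: prefer A, take flask from A; A=[-] B=[valve,node] C=[apple,hook,flask]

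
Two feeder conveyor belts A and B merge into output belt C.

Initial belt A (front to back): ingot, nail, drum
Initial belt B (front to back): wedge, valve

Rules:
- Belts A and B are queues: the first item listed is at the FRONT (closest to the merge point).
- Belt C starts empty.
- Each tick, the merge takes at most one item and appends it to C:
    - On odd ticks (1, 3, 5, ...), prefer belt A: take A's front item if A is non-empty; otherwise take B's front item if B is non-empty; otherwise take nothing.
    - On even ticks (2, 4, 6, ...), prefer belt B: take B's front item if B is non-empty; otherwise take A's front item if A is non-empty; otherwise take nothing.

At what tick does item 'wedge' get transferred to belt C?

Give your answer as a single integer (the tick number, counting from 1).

Answer: 2

Derivation:
Tick 1: prefer A, take ingot from A; A=[nail,drum] B=[wedge,valve] C=[ingot]
Tick 2: prefer B, take wedge from B; A=[nail,drum] B=[valve] C=[ingot,wedge]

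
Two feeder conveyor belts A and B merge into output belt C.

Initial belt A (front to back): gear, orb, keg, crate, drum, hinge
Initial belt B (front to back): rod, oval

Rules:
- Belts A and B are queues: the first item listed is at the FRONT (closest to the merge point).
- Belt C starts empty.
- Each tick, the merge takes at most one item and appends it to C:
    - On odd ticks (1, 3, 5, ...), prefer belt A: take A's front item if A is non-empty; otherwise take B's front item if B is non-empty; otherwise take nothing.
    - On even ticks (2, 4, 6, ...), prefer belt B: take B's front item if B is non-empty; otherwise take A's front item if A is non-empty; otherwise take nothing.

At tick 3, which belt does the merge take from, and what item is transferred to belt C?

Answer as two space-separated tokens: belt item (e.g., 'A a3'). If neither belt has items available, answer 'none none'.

Answer: A orb

Derivation:
Tick 1: prefer A, take gear from A; A=[orb,keg,crate,drum,hinge] B=[rod,oval] C=[gear]
Tick 2: prefer B, take rod from B; A=[orb,keg,crate,drum,hinge] B=[oval] C=[gear,rod]
Tick 3: prefer A, take orb from A; A=[keg,crate,drum,hinge] B=[oval] C=[gear,rod,orb]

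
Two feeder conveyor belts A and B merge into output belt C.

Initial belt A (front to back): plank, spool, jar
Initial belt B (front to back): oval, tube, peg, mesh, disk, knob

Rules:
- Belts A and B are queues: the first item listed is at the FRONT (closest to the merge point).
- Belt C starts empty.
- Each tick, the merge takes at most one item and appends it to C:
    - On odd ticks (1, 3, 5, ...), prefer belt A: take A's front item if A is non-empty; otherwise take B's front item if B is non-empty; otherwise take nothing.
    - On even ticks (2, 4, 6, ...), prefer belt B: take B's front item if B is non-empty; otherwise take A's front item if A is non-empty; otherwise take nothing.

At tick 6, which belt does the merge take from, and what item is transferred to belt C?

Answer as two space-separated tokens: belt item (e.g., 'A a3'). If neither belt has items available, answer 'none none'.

Answer: B peg

Derivation:
Tick 1: prefer A, take plank from A; A=[spool,jar] B=[oval,tube,peg,mesh,disk,knob] C=[plank]
Tick 2: prefer B, take oval from B; A=[spool,jar] B=[tube,peg,mesh,disk,knob] C=[plank,oval]
Tick 3: prefer A, take spool from A; A=[jar] B=[tube,peg,mesh,disk,knob] C=[plank,oval,spool]
Tick 4: prefer B, take tube from B; A=[jar] B=[peg,mesh,disk,knob] C=[plank,oval,spool,tube]
Tick 5: prefer A, take jar from A; A=[-] B=[peg,mesh,disk,knob] C=[plank,oval,spool,tube,jar]
Tick 6: prefer B, take peg from B; A=[-] B=[mesh,disk,knob] C=[plank,oval,spool,tube,jar,peg]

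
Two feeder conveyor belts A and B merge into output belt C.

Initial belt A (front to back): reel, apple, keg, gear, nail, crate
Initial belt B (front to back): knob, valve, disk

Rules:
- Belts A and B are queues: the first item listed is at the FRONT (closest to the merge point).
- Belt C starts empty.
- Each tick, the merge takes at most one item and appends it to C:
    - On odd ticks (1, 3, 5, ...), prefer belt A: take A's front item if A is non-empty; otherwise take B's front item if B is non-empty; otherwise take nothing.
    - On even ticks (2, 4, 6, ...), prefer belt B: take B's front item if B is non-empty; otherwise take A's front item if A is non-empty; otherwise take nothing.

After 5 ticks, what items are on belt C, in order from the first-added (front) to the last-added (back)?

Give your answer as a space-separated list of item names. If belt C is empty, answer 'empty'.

Tick 1: prefer A, take reel from A; A=[apple,keg,gear,nail,crate] B=[knob,valve,disk] C=[reel]
Tick 2: prefer B, take knob from B; A=[apple,keg,gear,nail,crate] B=[valve,disk] C=[reel,knob]
Tick 3: prefer A, take apple from A; A=[keg,gear,nail,crate] B=[valve,disk] C=[reel,knob,apple]
Tick 4: prefer B, take valve from B; A=[keg,gear,nail,crate] B=[disk] C=[reel,knob,apple,valve]
Tick 5: prefer A, take keg from A; A=[gear,nail,crate] B=[disk] C=[reel,knob,apple,valve,keg]

Answer: reel knob apple valve keg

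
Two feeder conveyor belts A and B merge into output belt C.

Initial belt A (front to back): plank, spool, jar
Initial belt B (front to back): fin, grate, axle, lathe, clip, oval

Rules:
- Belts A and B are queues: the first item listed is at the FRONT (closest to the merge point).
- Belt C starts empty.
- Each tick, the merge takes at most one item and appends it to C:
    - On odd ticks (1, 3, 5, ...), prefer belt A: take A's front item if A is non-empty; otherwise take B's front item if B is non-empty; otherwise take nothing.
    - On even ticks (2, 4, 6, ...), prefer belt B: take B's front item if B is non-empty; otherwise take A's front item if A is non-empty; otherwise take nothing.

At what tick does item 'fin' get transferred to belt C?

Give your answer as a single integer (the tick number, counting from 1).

Answer: 2

Derivation:
Tick 1: prefer A, take plank from A; A=[spool,jar] B=[fin,grate,axle,lathe,clip,oval] C=[plank]
Tick 2: prefer B, take fin from B; A=[spool,jar] B=[grate,axle,lathe,clip,oval] C=[plank,fin]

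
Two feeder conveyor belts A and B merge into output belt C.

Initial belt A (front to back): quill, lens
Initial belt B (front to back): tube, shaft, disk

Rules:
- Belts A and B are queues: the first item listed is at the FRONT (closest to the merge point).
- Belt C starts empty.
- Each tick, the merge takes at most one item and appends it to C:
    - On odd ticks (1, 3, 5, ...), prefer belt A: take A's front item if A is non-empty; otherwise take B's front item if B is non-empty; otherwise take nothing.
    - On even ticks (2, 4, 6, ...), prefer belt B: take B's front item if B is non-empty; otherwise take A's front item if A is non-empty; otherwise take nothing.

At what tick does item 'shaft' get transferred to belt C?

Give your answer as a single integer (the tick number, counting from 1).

Tick 1: prefer A, take quill from A; A=[lens] B=[tube,shaft,disk] C=[quill]
Tick 2: prefer B, take tube from B; A=[lens] B=[shaft,disk] C=[quill,tube]
Tick 3: prefer A, take lens from A; A=[-] B=[shaft,disk] C=[quill,tube,lens]
Tick 4: prefer B, take shaft from B; A=[-] B=[disk] C=[quill,tube,lens,shaft]

Answer: 4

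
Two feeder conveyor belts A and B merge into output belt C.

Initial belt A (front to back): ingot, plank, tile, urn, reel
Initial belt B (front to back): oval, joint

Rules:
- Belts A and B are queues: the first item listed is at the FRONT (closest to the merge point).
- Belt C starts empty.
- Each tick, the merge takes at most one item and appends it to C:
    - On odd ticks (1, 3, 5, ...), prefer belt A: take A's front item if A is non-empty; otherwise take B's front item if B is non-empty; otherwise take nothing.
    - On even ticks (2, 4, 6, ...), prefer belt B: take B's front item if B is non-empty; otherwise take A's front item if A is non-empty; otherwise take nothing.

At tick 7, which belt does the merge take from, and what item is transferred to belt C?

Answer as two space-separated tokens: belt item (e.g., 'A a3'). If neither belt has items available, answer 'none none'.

Answer: A reel

Derivation:
Tick 1: prefer A, take ingot from A; A=[plank,tile,urn,reel] B=[oval,joint] C=[ingot]
Tick 2: prefer B, take oval from B; A=[plank,tile,urn,reel] B=[joint] C=[ingot,oval]
Tick 3: prefer A, take plank from A; A=[tile,urn,reel] B=[joint] C=[ingot,oval,plank]
Tick 4: prefer B, take joint from B; A=[tile,urn,reel] B=[-] C=[ingot,oval,plank,joint]
Tick 5: prefer A, take tile from A; A=[urn,reel] B=[-] C=[ingot,oval,plank,joint,tile]
Tick 6: prefer B, take urn from A; A=[reel] B=[-] C=[ingot,oval,plank,joint,tile,urn]
Tick 7: prefer A, take reel from A; A=[-] B=[-] C=[ingot,oval,plank,joint,tile,urn,reel]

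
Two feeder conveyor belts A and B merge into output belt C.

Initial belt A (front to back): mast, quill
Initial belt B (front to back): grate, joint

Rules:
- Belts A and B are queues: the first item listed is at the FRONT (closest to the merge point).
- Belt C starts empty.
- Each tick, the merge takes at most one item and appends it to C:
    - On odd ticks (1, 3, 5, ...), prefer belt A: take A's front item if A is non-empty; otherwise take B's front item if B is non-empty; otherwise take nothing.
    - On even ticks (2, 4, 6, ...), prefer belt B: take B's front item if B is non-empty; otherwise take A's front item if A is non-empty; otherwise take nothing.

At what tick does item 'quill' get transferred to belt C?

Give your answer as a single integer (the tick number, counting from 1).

Tick 1: prefer A, take mast from A; A=[quill] B=[grate,joint] C=[mast]
Tick 2: prefer B, take grate from B; A=[quill] B=[joint] C=[mast,grate]
Tick 3: prefer A, take quill from A; A=[-] B=[joint] C=[mast,grate,quill]

Answer: 3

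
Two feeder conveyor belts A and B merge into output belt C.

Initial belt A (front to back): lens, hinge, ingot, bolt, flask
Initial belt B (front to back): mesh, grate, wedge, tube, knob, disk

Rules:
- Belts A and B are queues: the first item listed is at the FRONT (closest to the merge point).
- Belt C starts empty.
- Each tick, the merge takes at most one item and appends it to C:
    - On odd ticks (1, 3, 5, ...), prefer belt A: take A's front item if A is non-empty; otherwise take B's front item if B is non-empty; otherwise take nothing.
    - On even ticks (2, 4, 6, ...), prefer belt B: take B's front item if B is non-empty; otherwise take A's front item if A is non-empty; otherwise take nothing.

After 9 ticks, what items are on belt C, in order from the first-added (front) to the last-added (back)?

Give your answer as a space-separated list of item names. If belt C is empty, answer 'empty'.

Answer: lens mesh hinge grate ingot wedge bolt tube flask

Derivation:
Tick 1: prefer A, take lens from A; A=[hinge,ingot,bolt,flask] B=[mesh,grate,wedge,tube,knob,disk] C=[lens]
Tick 2: prefer B, take mesh from B; A=[hinge,ingot,bolt,flask] B=[grate,wedge,tube,knob,disk] C=[lens,mesh]
Tick 3: prefer A, take hinge from A; A=[ingot,bolt,flask] B=[grate,wedge,tube,knob,disk] C=[lens,mesh,hinge]
Tick 4: prefer B, take grate from B; A=[ingot,bolt,flask] B=[wedge,tube,knob,disk] C=[lens,mesh,hinge,grate]
Tick 5: prefer A, take ingot from A; A=[bolt,flask] B=[wedge,tube,knob,disk] C=[lens,mesh,hinge,grate,ingot]
Tick 6: prefer B, take wedge from B; A=[bolt,flask] B=[tube,knob,disk] C=[lens,mesh,hinge,grate,ingot,wedge]
Tick 7: prefer A, take bolt from A; A=[flask] B=[tube,knob,disk] C=[lens,mesh,hinge,grate,ingot,wedge,bolt]
Tick 8: prefer B, take tube from B; A=[flask] B=[knob,disk] C=[lens,mesh,hinge,grate,ingot,wedge,bolt,tube]
Tick 9: prefer A, take flask from A; A=[-] B=[knob,disk] C=[lens,mesh,hinge,grate,ingot,wedge,bolt,tube,flask]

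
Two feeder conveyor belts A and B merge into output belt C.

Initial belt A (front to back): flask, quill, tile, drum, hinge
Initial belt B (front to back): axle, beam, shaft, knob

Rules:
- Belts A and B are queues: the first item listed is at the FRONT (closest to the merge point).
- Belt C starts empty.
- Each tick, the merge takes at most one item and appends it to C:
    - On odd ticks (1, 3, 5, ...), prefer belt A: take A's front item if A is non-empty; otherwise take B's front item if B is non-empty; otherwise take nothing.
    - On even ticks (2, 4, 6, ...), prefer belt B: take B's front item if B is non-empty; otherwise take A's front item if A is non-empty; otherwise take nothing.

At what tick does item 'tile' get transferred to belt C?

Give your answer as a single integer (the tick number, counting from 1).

Answer: 5

Derivation:
Tick 1: prefer A, take flask from A; A=[quill,tile,drum,hinge] B=[axle,beam,shaft,knob] C=[flask]
Tick 2: prefer B, take axle from B; A=[quill,tile,drum,hinge] B=[beam,shaft,knob] C=[flask,axle]
Tick 3: prefer A, take quill from A; A=[tile,drum,hinge] B=[beam,shaft,knob] C=[flask,axle,quill]
Tick 4: prefer B, take beam from B; A=[tile,drum,hinge] B=[shaft,knob] C=[flask,axle,quill,beam]
Tick 5: prefer A, take tile from A; A=[drum,hinge] B=[shaft,knob] C=[flask,axle,quill,beam,tile]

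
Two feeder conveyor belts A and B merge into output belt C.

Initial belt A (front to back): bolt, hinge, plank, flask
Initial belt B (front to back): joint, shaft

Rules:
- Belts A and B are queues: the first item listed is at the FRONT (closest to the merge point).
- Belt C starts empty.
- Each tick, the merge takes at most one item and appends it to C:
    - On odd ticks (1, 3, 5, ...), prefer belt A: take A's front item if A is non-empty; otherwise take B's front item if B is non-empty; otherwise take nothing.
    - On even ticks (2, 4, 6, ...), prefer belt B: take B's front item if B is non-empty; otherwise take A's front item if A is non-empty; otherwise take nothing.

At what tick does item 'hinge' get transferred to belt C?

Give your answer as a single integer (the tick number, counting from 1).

Answer: 3

Derivation:
Tick 1: prefer A, take bolt from A; A=[hinge,plank,flask] B=[joint,shaft] C=[bolt]
Tick 2: prefer B, take joint from B; A=[hinge,plank,flask] B=[shaft] C=[bolt,joint]
Tick 3: prefer A, take hinge from A; A=[plank,flask] B=[shaft] C=[bolt,joint,hinge]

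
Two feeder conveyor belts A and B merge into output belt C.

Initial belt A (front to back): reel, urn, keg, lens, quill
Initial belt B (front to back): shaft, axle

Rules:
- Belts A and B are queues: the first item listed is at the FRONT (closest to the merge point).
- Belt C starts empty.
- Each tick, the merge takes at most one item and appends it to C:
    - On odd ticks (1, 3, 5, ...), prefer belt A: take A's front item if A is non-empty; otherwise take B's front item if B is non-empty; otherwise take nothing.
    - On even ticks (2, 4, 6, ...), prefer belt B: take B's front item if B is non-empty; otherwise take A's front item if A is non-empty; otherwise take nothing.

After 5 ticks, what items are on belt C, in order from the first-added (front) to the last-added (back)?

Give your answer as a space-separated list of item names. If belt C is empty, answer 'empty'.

Tick 1: prefer A, take reel from A; A=[urn,keg,lens,quill] B=[shaft,axle] C=[reel]
Tick 2: prefer B, take shaft from B; A=[urn,keg,lens,quill] B=[axle] C=[reel,shaft]
Tick 3: prefer A, take urn from A; A=[keg,lens,quill] B=[axle] C=[reel,shaft,urn]
Tick 4: prefer B, take axle from B; A=[keg,lens,quill] B=[-] C=[reel,shaft,urn,axle]
Tick 5: prefer A, take keg from A; A=[lens,quill] B=[-] C=[reel,shaft,urn,axle,keg]

Answer: reel shaft urn axle keg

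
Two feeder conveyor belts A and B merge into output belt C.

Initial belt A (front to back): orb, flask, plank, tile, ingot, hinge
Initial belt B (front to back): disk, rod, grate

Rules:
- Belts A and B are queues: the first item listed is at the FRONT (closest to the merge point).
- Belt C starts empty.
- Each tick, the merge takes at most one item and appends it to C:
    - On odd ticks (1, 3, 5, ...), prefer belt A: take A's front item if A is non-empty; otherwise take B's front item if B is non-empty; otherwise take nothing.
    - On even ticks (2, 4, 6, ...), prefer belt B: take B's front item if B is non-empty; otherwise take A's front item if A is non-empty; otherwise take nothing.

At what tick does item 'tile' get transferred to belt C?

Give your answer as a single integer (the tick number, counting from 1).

Tick 1: prefer A, take orb from A; A=[flask,plank,tile,ingot,hinge] B=[disk,rod,grate] C=[orb]
Tick 2: prefer B, take disk from B; A=[flask,plank,tile,ingot,hinge] B=[rod,grate] C=[orb,disk]
Tick 3: prefer A, take flask from A; A=[plank,tile,ingot,hinge] B=[rod,grate] C=[orb,disk,flask]
Tick 4: prefer B, take rod from B; A=[plank,tile,ingot,hinge] B=[grate] C=[orb,disk,flask,rod]
Tick 5: prefer A, take plank from A; A=[tile,ingot,hinge] B=[grate] C=[orb,disk,flask,rod,plank]
Tick 6: prefer B, take grate from B; A=[tile,ingot,hinge] B=[-] C=[orb,disk,flask,rod,plank,grate]
Tick 7: prefer A, take tile from A; A=[ingot,hinge] B=[-] C=[orb,disk,flask,rod,plank,grate,tile]

Answer: 7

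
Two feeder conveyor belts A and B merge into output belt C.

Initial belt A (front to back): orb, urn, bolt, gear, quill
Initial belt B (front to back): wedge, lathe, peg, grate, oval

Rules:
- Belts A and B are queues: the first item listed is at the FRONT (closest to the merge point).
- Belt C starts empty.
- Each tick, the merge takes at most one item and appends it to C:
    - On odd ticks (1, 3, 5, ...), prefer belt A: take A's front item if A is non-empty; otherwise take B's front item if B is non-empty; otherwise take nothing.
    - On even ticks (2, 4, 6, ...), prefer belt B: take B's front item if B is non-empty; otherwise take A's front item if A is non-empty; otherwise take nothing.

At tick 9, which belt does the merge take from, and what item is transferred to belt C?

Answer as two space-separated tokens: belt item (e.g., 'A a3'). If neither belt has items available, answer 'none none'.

Tick 1: prefer A, take orb from A; A=[urn,bolt,gear,quill] B=[wedge,lathe,peg,grate,oval] C=[orb]
Tick 2: prefer B, take wedge from B; A=[urn,bolt,gear,quill] B=[lathe,peg,grate,oval] C=[orb,wedge]
Tick 3: prefer A, take urn from A; A=[bolt,gear,quill] B=[lathe,peg,grate,oval] C=[orb,wedge,urn]
Tick 4: prefer B, take lathe from B; A=[bolt,gear,quill] B=[peg,grate,oval] C=[orb,wedge,urn,lathe]
Tick 5: prefer A, take bolt from A; A=[gear,quill] B=[peg,grate,oval] C=[orb,wedge,urn,lathe,bolt]
Tick 6: prefer B, take peg from B; A=[gear,quill] B=[grate,oval] C=[orb,wedge,urn,lathe,bolt,peg]
Tick 7: prefer A, take gear from A; A=[quill] B=[grate,oval] C=[orb,wedge,urn,lathe,bolt,peg,gear]
Tick 8: prefer B, take grate from B; A=[quill] B=[oval] C=[orb,wedge,urn,lathe,bolt,peg,gear,grate]
Tick 9: prefer A, take quill from A; A=[-] B=[oval] C=[orb,wedge,urn,lathe,bolt,peg,gear,grate,quill]

Answer: A quill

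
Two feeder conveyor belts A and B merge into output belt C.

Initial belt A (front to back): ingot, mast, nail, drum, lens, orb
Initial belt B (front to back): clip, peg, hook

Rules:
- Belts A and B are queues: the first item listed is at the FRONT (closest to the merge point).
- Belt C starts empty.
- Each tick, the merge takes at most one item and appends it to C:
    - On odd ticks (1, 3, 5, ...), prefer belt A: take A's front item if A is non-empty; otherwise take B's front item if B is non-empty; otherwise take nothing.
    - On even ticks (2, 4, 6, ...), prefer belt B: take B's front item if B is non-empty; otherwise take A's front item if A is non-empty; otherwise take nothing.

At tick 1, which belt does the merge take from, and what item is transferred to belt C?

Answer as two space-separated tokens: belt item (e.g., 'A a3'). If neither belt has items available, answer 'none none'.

Tick 1: prefer A, take ingot from A; A=[mast,nail,drum,lens,orb] B=[clip,peg,hook] C=[ingot]

Answer: A ingot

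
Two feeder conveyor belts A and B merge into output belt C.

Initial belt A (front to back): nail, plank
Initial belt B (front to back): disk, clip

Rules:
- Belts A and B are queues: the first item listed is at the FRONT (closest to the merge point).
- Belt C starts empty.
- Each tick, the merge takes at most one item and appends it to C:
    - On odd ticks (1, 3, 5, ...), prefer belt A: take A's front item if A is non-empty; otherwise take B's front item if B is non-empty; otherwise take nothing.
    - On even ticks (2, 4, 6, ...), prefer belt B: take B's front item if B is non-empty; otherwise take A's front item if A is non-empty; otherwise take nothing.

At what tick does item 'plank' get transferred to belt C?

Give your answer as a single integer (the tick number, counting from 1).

Tick 1: prefer A, take nail from A; A=[plank] B=[disk,clip] C=[nail]
Tick 2: prefer B, take disk from B; A=[plank] B=[clip] C=[nail,disk]
Tick 3: prefer A, take plank from A; A=[-] B=[clip] C=[nail,disk,plank]

Answer: 3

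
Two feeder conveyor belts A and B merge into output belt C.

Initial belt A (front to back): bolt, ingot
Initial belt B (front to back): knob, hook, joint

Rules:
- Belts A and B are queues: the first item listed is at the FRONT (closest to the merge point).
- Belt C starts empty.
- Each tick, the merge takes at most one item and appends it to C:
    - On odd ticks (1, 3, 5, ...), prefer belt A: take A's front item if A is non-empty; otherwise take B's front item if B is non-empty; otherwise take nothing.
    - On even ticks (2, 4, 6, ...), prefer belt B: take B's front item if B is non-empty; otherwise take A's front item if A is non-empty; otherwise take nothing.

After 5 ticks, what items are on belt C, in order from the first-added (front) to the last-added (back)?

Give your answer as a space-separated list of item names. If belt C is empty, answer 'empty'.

Answer: bolt knob ingot hook joint

Derivation:
Tick 1: prefer A, take bolt from A; A=[ingot] B=[knob,hook,joint] C=[bolt]
Tick 2: prefer B, take knob from B; A=[ingot] B=[hook,joint] C=[bolt,knob]
Tick 3: prefer A, take ingot from A; A=[-] B=[hook,joint] C=[bolt,knob,ingot]
Tick 4: prefer B, take hook from B; A=[-] B=[joint] C=[bolt,knob,ingot,hook]
Tick 5: prefer A, take joint from B; A=[-] B=[-] C=[bolt,knob,ingot,hook,joint]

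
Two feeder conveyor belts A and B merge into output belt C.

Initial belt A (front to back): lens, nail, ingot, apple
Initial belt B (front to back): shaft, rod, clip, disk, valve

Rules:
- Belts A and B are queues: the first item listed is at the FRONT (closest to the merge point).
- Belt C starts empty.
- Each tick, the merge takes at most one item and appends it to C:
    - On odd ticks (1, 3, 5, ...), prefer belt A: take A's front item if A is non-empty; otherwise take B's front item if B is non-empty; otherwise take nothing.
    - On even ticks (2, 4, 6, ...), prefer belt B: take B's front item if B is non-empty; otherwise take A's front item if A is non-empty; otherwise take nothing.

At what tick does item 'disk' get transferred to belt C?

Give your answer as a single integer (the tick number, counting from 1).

Answer: 8

Derivation:
Tick 1: prefer A, take lens from A; A=[nail,ingot,apple] B=[shaft,rod,clip,disk,valve] C=[lens]
Tick 2: prefer B, take shaft from B; A=[nail,ingot,apple] B=[rod,clip,disk,valve] C=[lens,shaft]
Tick 3: prefer A, take nail from A; A=[ingot,apple] B=[rod,clip,disk,valve] C=[lens,shaft,nail]
Tick 4: prefer B, take rod from B; A=[ingot,apple] B=[clip,disk,valve] C=[lens,shaft,nail,rod]
Tick 5: prefer A, take ingot from A; A=[apple] B=[clip,disk,valve] C=[lens,shaft,nail,rod,ingot]
Tick 6: prefer B, take clip from B; A=[apple] B=[disk,valve] C=[lens,shaft,nail,rod,ingot,clip]
Tick 7: prefer A, take apple from A; A=[-] B=[disk,valve] C=[lens,shaft,nail,rod,ingot,clip,apple]
Tick 8: prefer B, take disk from B; A=[-] B=[valve] C=[lens,shaft,nail,rod,ingot,clip,apple,disk]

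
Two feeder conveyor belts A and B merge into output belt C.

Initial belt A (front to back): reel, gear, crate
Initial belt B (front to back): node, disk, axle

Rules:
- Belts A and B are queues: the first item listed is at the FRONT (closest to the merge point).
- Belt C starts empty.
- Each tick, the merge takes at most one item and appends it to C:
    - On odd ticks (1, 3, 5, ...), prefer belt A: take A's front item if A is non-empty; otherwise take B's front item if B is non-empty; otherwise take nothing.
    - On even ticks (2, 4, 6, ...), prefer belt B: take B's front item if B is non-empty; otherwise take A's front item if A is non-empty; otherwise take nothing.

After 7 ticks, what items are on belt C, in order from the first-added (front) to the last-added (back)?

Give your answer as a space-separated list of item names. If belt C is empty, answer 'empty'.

Answer: reel node gear disk crate axle

Derivation:
Tick 1: prefer A, take reel from A; A=[gear,crate] B=[node,disk,axle] C=[reel]
Tick 2: prefer B, take node from B; A=[gear,crate] B=[disk,axle] C=[reel,node]
Tick 3: prefer A, take gear from A; A=[crate] B=[disk,axle] C=[reel,node,gear]
Tick 4: prefer B, take disk from B; A=[crate] B=[axle] C=[reel,node,gear,disk]
Tick 5: prefer A, take crate from A; A=[-] B=[axle] C=[reel,node,gear,disk,crate]
Tick 6: prefer B, take axle from B; A=[-] B=[-] C=[reel,node,gear,disk,crate,axle]
Tick 7: prefer A, both empty, nothing taken; A=[-] B=[-] C=[reel,node,gear,disk,crate,axle]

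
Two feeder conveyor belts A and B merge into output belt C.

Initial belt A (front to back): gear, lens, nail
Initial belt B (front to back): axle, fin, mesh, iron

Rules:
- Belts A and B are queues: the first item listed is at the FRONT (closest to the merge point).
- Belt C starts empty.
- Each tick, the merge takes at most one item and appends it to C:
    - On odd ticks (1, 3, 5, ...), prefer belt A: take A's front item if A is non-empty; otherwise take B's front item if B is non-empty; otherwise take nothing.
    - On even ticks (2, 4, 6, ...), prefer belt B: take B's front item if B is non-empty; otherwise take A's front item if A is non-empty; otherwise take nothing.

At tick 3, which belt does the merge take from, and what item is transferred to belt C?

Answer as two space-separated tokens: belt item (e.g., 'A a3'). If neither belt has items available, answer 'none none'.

Answer: A lens

Derivation:
Tick 1: prefer A, take gear from A; A=[lens,nail] B=[axle,fin,mesh,iron] C=[gear]
Tick 2: prefer B, take axle from B; A=[lens,nail] B=[fin,mesh,iron] C=[gear,axle]
Tick 3: prefer A, take lens from A; A=[nail] B=[fin,mesh,iron] C=[gear,axle,lens]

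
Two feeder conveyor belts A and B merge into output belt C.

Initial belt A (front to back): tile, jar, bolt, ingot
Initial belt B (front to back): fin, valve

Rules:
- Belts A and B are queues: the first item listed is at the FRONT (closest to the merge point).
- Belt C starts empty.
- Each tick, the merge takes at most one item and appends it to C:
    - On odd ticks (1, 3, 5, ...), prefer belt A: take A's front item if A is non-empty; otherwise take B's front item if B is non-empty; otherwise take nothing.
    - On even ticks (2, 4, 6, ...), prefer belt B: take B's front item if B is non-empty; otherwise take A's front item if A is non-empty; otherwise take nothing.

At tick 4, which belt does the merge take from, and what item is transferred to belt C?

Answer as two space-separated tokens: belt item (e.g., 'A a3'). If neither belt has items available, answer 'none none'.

Answer: B valve

Derivation:
Tick 1: prefer A, take tile from A; A=[jar,bolt,ingot] B=[fin,valve] C=[tile]
Tick 2: prefer B, take fin from B; A=[jar,bolt,ingot] B=[valve] C=[tile,fin]
Tick 3: prefer A, take jar from A; A=[bolt,ingot] B=[valve] C=[tile,fin,jar]
Tick 4: prefer B, take valve from B; A=[bolt,ingot] B=[-] C=[tile,fin,jar,valve]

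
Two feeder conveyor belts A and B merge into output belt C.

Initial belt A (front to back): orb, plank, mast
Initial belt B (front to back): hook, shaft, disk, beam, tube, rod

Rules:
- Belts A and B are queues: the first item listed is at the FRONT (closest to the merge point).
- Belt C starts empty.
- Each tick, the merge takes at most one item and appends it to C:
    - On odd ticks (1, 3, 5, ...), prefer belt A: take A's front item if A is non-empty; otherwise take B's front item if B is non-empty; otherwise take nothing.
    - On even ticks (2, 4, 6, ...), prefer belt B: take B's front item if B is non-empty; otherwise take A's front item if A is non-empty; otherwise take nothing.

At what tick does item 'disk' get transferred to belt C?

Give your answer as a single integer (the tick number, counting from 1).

Tick 1: prefer A, take orb from A; A=[plank,mast] B=[hook,shaft,disk,beam,tube,rod] C=[orb]
Tick 2: prefer B, take hook from B; A=[plank,mast] B=[shaft,disk,beam,tube,rod] C=[orb,hook]
Tick 3: prefer A, take plank from A; A=[mast] B=[shaft,disk,beam,tube,rod] C=[orb,hook,plank]
Tick 4: prefer B, take shaft from B; A=[mast] B=[disk,beam,tube,rod] C=[orb,hook,plank,shaft]
Tick 5: prefer A, take mast from A; A=[-] B=[disk,beam,tube,rod] C=[orb,hook,plank,shaft,mast]
Tick 6: prefer B, take disk from B; A=[-] B=[beam,tube,rod] C=[orb,hook,plank,shaft,mast,disk]

Answer: 6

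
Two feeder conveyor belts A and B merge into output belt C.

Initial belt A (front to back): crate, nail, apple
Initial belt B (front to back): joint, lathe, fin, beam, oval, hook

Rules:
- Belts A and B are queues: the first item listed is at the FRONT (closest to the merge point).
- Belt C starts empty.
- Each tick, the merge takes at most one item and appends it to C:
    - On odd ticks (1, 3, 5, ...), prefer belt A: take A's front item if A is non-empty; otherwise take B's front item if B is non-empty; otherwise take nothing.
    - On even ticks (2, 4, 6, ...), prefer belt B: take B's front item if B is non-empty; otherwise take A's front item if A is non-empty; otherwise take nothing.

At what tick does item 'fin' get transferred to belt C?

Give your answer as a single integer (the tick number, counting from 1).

Answer: 6

Derivation:
Tick 1: prefer A, take crate from A; A=[nail,apple] B=[joint,lathe,fin,beam,oval,hook] C=[crate]
Tick 2: prefer B, take joint from B; A=[nail,apple] B=[lathe,fin,beam,oval,hook] C=[crate,joint]
Tick 3: prefer A, take nail from A; A=[apple] B=[lathe,fin,beam,oval,hook] C=[crate,joint,nail]
Tick 4: prefer B, take lathe from B; A=[apple] B=[fin,beam,oval,hook] C=[crate,joint,nail,lathe]
Tick 5: prefer A, take apple from A; A=[-] B=[fin,beam,oval,hook] C=[crate,joint,nail,lathe,apple]
Tick 6: prefer B, take fin from B; A=[-] B=[beam,oval,hook] C=[crate,joint,nail,lathe,apple,fin]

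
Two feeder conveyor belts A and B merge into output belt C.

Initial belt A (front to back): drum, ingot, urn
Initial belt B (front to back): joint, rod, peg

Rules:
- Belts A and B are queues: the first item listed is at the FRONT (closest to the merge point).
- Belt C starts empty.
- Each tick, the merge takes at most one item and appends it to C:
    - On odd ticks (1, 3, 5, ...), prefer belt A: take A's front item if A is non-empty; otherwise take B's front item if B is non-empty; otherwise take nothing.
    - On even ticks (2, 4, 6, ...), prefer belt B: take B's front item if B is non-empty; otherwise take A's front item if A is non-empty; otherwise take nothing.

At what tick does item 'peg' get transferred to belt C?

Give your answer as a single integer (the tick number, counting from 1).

Answer: 6

Derivation:
Tick 1: prefer A, take drum from A; A=[ingot,urn] B=[joint,rod,peg] C=[drum]
Tick 2: prefer B, take joint from B; A=[ingot,urn] B=[rod,peg] C=[drum,joint]
Tick 3: prefer A, take ingot from A; A=[urn] B=[rod,peg] C=[drum,joint,ingot]
Tick 4: prefer B, take rod from B; A=[urn] B=[peg] C=[drum,joint,ingot,rod]
Tick 5: prefer A, take urn from A; A=[-] B=[peg] C=[drum,joint,ingot,rod,urn]
Tick 6: prefer B, take peg from B; A=[-] B=[-] C=[drum,joint,ingot,rod,urn,peg]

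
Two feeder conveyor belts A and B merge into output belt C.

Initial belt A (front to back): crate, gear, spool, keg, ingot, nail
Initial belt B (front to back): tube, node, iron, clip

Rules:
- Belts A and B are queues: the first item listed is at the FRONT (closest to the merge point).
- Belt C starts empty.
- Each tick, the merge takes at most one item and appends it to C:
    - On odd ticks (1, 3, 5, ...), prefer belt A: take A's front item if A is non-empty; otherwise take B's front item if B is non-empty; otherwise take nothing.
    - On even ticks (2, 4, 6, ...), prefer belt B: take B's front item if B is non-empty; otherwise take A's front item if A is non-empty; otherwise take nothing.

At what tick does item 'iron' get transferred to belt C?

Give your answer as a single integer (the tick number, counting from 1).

Answer: 6

Derivation:
Tick 1: prefer A, take crate from A; A=[gear,spool,keg,ingot,nail] B=[tube,node,iron,clip] C=[crate]
Tick 2: prefer B, take tube from B; A=[gear,spool,keg,ingot,nail] B=[node,iron,clip] C=[crate,tube]
Tick 3: prefer A, take gear from A; A=[spool,keg,ingot,nail] B=[node,iron,clip] C=[crate,tube,gear]
Tick 4: prefer B, take node from B; A=[spool,keg,ingot,nail] B=[iron,clip] C=[crate,tube,gear,node]
Tick 5: prefer A, take spool from A; A=[keg,ingot,nail] B=[iron,clip] C=[crate,tube,gear,node,spool]
Tick 6: prefer B, take iron from B; A=[keg,ingot,nail] B=[clip] C=[crate,tube,gear,node,spool,iron]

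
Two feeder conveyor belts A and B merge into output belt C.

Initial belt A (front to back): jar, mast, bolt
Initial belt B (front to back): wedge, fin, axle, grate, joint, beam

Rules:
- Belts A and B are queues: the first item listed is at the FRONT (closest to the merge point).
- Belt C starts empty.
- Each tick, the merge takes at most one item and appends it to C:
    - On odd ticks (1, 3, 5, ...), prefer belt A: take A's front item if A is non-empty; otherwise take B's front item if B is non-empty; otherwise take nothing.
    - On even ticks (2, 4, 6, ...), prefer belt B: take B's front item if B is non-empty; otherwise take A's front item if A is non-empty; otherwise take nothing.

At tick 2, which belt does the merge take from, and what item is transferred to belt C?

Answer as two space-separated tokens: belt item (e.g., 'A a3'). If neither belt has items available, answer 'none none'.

Answer: B wedge

Derivation:
Tick 1: prefer A, take jar from A; A=[mast,bolt] B=[wedge,fin,axle,grate,joint,beam] C=[jar]
Tick 2: prefer B, take wedge from B; A=[mast,bolt] B=[fin,axle,grate,joint,beam] C=[jar,wedge]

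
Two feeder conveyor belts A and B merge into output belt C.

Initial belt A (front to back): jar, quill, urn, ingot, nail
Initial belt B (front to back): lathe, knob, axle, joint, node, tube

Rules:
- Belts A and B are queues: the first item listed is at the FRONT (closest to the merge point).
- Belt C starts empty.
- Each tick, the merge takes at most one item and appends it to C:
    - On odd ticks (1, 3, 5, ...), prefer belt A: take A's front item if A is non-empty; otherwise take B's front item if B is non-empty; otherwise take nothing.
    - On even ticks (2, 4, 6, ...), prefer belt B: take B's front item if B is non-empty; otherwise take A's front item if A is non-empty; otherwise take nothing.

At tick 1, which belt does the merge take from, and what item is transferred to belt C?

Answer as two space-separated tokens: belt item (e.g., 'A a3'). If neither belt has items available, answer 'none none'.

Tick 1: prefer A, take jar from A; A=[quill,urn,ingot,nail] B=[lathe,knob,axle,joint,node,tube] C=[jar]

Answer: A jar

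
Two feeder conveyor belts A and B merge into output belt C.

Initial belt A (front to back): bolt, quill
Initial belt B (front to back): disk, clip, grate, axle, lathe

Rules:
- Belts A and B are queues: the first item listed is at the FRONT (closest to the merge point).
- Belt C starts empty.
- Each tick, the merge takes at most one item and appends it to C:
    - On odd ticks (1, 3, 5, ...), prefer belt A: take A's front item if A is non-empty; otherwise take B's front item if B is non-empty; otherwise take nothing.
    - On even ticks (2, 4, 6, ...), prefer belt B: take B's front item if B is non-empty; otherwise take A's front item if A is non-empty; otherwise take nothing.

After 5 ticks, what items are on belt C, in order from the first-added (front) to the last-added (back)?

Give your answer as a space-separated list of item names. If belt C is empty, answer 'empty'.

Answer: bolt disk quill clip grate

Derivation:
Tick 1: prefer A, take bolt from A; A=[quill] B=[disk,clip,grate,axle,lathe] C=[bolt]
Tick 2: prefer B, take disk from B; A=[quill] B=[clip,grate,axle,lathe] C=[bolt,disk]
Tick 3: prefer A, take quill from A; A=[-] B=[clip,grate,axle,lathe] C=[bolt,disk,quill]
Tick 4: prefer B, take clip from B; A=[-] B=[grate,axle,lathe] C=[bolt,disk,quill,clip]
Tick 5: prefer A, take grate from B; A=[-] B=[axle,lathe] C=[bolt,disk,quill,clip,grate]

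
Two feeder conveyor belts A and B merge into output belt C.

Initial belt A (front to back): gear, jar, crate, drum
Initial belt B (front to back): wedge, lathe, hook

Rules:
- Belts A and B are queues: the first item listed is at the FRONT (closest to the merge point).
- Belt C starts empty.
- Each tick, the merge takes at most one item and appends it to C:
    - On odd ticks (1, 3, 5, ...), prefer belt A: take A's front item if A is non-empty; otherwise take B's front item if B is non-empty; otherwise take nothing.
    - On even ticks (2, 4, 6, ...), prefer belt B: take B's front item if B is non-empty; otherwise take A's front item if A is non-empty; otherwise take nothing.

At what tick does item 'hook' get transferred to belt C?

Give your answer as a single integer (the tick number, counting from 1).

Answer: 6

Derivation:
Tick 1: prefer A, take gear from A; A=[jar,crate,drum] B=[wedge,lathe,hook] C=[gear]
Tick 2: prefer B, take wedge from B; A=[jar,crate,drum] B=[lathe,hook] C=[gear,wedge]
Tick 3: prefer A, take jar from A; A=[crate,drum] B=[lathe,hook] C=[gear,wedge,jar]
Tick 4: prefer B, take lathe from B; A=[crate,drum] B=[hook] C=[gear,wedge,jar,lathe]
Tick 5: prefer A, take crate from A; A=[drum] B=[hook] C=[gear,wedge,jar,lathe,crate]
Tick 6: prefer B, take hook from B; A=[drum] B=[-] C=[gear,wedge,jar,lathe,crate,hook]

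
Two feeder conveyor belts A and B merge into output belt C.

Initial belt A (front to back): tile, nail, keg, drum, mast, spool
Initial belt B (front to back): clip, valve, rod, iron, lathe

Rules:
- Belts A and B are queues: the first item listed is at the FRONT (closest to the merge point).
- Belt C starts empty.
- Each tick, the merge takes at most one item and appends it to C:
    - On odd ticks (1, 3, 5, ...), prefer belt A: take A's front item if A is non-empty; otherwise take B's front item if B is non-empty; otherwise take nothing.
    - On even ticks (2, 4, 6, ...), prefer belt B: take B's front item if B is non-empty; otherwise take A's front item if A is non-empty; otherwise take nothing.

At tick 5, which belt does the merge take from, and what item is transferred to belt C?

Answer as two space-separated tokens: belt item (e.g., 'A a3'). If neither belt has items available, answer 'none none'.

Tick 1: prefer A, take tile from A; A=[nail,keg,drum,mast,spool] B=[clip,valve,rod,iron,lathe] C=[tile]
Tick 2: prefer B, take clip from B; A=[nail,keg,drum,mast,spool] B=[valve,rod,iron,lathe] C=[tile,clip]
Tick 3: prefer A, take nail from A; A=[keg,drum,mast,spool] B=[valve,rod,iron,lathe] C=[tile,clip,nail]
Tick 4: prefer B, take valve from B; A=[keg,drum,mast,spool] B=[rod,iron,lathe] C=[tile,clip,nail,valve]
Tick 5: prefer A, take keg from A; A=[drum,mast,spool] B=[rod,iron,lathe] C=[tile,clip,nail,valve,keg]

Answer: A keg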